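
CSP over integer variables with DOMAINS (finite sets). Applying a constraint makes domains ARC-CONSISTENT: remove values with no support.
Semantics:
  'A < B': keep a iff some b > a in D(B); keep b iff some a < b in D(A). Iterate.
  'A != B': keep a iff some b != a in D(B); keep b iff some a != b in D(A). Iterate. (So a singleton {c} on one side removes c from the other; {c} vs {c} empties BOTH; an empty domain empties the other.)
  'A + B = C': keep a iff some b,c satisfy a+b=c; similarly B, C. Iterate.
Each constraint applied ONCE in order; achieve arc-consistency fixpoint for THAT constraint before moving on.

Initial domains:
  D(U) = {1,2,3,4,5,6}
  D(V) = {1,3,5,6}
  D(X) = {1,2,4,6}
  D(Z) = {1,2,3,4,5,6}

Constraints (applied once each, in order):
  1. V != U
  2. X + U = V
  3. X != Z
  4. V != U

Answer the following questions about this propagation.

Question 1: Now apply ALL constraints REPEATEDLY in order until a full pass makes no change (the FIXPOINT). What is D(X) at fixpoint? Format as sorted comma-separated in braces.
Answer: {1,2,4}

Derivation:
pass 0 (initial): D(X)={1,2,4,6}
pass 1: U {1,2,3,4,5,6}->{1,2,3,4,5}; V {1,3,5,6}->{3,5,6}; X {1,2,4,6}->{1,2,4}
pass 2: no change
Fixpoint after 2 passes: D(X) = {1,2,4}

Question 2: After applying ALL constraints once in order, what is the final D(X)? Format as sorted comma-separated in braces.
Constraint 1 (V != U) on D(V)={1,3,5,6} D(U)={1,2,3,4,5,6}: no change
Constraint 2 (X + U = V) on D(X)={1,2,4,6} D(U)={1,2,3,4,5,6} D(V)={1,3,5,6}: X {1,2,4,6}->{1,2,4}; U {1,2,3,4,5,6}->{1,2,3,4,5}; V {1,3,5,6}->{3,5,6}
Constraint 3 (X != Z) on D(X)={1,2,4} D(Z)={1,2,3,4,5,6}: no change
Constraint 4 (V != U) on D(V)={3,5,6} D(U)={1,2,3,4,5}: no change
So after all 4 constraints: D(X) = {1,2,4}

Answer: {1,2,4}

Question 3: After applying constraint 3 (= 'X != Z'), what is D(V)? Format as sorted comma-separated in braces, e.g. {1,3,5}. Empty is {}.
Constraint 1 (V != U) on D(V)={1,3,5,6} D(U)={1,2,3,4,5,6}: no change
Constraint 2 (X + U = V) on D(X)={1,2,4,6} D(U)={1,2,3,4,5,6} D(V)={1,3,5,6}: X {1,2,4,6}->{1,2,4}; U {1,2,3,4,5,6}->{1,2,3,4,5}; V {1,3,5,6}->{3,5,6}
Constraint 3 (X != Z) on D(X)={1,2,4} D(Z)={1,2,3,4,5,6}: no change
So after constraint 3: D(V) = {3,5,6}

Answer: {3,5,6}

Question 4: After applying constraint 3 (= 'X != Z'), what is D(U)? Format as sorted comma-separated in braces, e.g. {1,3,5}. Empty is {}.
Answer: {1,2,3,4,5}

Derivation:
Constraint 1 (V != U) on D(V)={1,3,5,6} D(U)={1,2,3,4,5,6}: no change
Constraint 2 (X + U = V) on D(X)={1,2,4,6} D(U)={1,2,3,4,5,6} D(V)={1,3,5,6}: X {1,2,4,6}->{1,2,4}; U {1,2,3,4,5,6}->{1,2,3,4,5}; V {1,3,5,6}->{3,5,6}
Constraint 3 (X != Z) on D(X)={1,2,4} D(Z)={1,2,3,4,5,6}: no change
So after constraint 3: D(U) = {1,2,3,4,5}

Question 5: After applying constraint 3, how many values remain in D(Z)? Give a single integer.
Constraint 1 (V != U) on D(V)={1,3,5,6} D(U)={1,2,3,4,5,6}: no change
Constraint 2 (X + U = V) on D(X)={1,2,4,6} D(U)={1,2,3,4,5,6} D(V)={1,3,5,6}: X {1,2,4,6}->{1,2,4}; U {1,2,3,4,5,6}->{1,2,3,4,5}; V {1,3,5,6}->{3,5,6}
Constraint 3 (X != Z) on D(X)={1,2,4} D(Z)={1,2,3,4,5,6}: no change
So after constraint 3: D(Z)={1,2,3,4,5,6}, size = 6

Answer: 6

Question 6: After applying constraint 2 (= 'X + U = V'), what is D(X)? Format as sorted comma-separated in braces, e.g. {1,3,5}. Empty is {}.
Answer: {1,2,4}

Derivation:
Constraint 1 (V != U) on D(V)={1,3,5,6} D(U)={1,2,3,4,5,6}: no change
Constraint 2 (X + U = V) on D(X)={1,2,4,6} D(U)={1,2,3,4,5,6} D(V)={1,3,5,6}: X {1,2,4,6}->{1,2,4}; U {1,2,3,4,5,6}->{1,2,3,4,5}; V {1,3,5,6}->{3,5,6}
So after constraint 2: D(X) = {1,2,4}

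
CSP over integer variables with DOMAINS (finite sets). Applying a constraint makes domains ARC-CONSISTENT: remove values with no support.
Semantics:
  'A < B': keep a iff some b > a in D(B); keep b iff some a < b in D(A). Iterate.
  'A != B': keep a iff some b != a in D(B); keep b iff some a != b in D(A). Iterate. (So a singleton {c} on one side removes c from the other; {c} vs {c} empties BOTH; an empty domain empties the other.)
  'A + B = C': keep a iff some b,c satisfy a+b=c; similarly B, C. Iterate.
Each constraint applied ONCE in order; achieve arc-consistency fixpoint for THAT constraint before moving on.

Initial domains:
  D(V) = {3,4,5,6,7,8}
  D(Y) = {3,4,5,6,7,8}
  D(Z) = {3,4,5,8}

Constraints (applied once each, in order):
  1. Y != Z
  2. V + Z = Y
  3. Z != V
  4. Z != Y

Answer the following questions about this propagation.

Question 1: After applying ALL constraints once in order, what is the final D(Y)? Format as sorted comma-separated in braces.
Answer: {6,7,8}

Derivation:
Constraint 1 (Y != Z) on D(Y)={3,4,5,6,7,8} D(Z)={3,4,5,8}: no change
Constraint 2 (V + Z = Y) on D(V)={3,4,5,6,7,8} D(Z)={3,4,5,8} D(Y)={3,4,5,6,7,8}: V {3,4,5,6,7,8}->{3,4,5}; Z {3,4,5,8}->{3,4,5}; Y {3,4,5,6,7,8}->{6,7,8}
Constraint 3 (Z != V) on D(Z)={3,4,5} D(V)={3,4,5}: no change
Constraint 4 (Z != Y) on D(Z)={3,4,5} D(Y)={6,7,8}: no change
So after all 4 constraints: D(Y) = {6,7,8}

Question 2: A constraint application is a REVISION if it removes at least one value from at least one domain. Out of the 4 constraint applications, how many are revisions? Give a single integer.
Answer: 1

Derivation:
Constraint 1 (Y != Z) on D(Y)={3,4,5,6,7,8} D(Z)={3,4,5,8}: no change => not a revision
Constraint 2 (V + Z = Y) on D(V)={3,4,5,6,7,8} D(Z)={3,4,5,8} D(Y)={3,4,5,6,7,8}: V {3,4,5,6,7,8}->{3,4,5}; Z {3,4,5,8}->{3,4,5}; Y {3,4,5,6,7,8}->{6,7,8} => REVISION
Constraint 3 (Z != V) on D(Z)={3,4,5} D(V)={3,4,5}: no change => not a revision
Constraint 4 (Z != Y) on D(Z)={3,4,5} D(Y)={6,7,8}: no change => not a revision
Total revisions = 1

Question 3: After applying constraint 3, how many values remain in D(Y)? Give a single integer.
Constraint 1 (Y != Z) on D(Y)={3,4,5,6,7,8} D(Z)={3,4,5,8}: no change
Constraint 2 (V + Z = Y) on D(V)={3,4,5,6,7,8} D(Z)={3,4,5,8} D(Y)={3,4,5,6,7,8}: V {3,4,5,6,7,8}->{3,4,5}; Z {3,4,5,8}->{3,4,5}; Y {3,4,5,6,7,8}->{6,7,8}
Constraint 3 (Z != V) on D(Z)={3,4,5} D(V)={3,4,5}: no change
So after constraint 3: D(Y)={6,7,8}, size = 3

Answer: 3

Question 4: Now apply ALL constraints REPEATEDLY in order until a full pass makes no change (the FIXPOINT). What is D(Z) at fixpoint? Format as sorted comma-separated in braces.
Answer: {3,4,5}

Derivation:
pass 0 (initial): D(Z)={3,4,5,8}
pass 1: V {3,4,5,6,7,8}->{3,4,5}; Y {3,4,5,6,7,8}->{6,7,8}; Z {3,4,5,8}->{3,4,5}
pass 2: no change
Fixpoint after 2 passes: D(Z) = {3,4,5}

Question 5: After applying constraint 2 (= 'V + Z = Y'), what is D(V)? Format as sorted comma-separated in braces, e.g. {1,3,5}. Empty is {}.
Answer: {3,4,5}

Derivation:
Constraint 1 (Y != Z) on D(Y)={3,4,5,6,7,8} D(Z)={3,4,5,8}: no change
Constraint 2 (V + Z = Y) on D(V)={3,4,5,6,7,8} D(Z)={3,4,5,8} D(Y)={3,4,5,6,7,8}: V {3,4,5,6,7,8}->{3,4,5}; Z {3,4,5,8}->{3,4,5}; Y {3,4,5,6,7,8}->{6,7,8}
So after constraint 2: D(V) = {3,4,5}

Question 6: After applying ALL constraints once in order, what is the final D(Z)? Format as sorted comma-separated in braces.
Answer: {3,4,5}

Derivation:
Constraint 1 (Y != Z) on D(Y)={3,4,5,6,7,8} D(Z)={3,4,5,8}: no change
Constraint 2 (V + Z = Y) on D(V)={3,4,5,6,7,8} D(Z)={3,4,5,8} D(Y)={3,4,5,6,7,8}: V {3,4,5,6,7,8}->{3,4,5}; Z {3,4,5,8}->{3,4,5}; Y {3,4,5,6,7,8}->{6,7,8}
Constraint 3 (Z != V) on D(Z)={3,4,5} D(V)={3,4,5}: no change
Constraint 4 (Z != Y) on D(Z)={3,4,5} D(Y)={6,7,8}: no change
So after all 4 constraints: D(Z) = {3,4,5}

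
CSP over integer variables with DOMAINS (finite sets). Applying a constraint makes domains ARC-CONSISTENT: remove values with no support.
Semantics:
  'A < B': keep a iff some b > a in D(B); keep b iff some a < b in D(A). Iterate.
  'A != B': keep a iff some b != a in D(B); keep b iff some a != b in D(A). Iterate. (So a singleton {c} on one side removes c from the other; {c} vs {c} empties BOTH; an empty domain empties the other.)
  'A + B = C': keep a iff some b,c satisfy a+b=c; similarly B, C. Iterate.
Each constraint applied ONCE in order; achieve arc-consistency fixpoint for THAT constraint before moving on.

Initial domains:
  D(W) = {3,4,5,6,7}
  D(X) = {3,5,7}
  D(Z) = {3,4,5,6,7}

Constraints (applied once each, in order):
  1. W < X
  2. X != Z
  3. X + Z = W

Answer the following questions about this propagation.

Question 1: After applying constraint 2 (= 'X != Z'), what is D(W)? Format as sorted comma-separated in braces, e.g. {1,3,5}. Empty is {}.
Constraint 1 (W < X) on D(W)={3,4,5,6,7} D(X)={3,5,7}: W {3,4,5,6,7}->{3,4,5,6}; X {3,5,7}->{5,7}
Constraint 2 (X != Z) on D(X)={5,7} D(Z)={3,4,5,6,7}: no change
So after constraint 2: D(W) = {3,4,5,6}

Answer: {3,4,5,6}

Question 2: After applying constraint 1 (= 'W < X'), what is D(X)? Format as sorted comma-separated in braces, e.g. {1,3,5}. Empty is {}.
Constraint 1 (W < X) on D(W)={3,4,5,6,7} D(X)={3,5,7}: W {3,4,5,6,7}->{3,4,5,6}; X {3,5,7}->{5,7}
So after constraint 1: D(X) = {5,7}

Answer: {5,7}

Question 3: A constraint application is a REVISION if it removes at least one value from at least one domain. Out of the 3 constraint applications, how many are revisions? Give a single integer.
Constraint 1 (W < X) on D(W)={3,4,5,6,7} D(X)={3,5,7}: W {3,4,5,6,7}->{3,4,5,6}; X {3,5,7}->{5,7} => REVISION
Constraint 2 (X != Z) on D(X)={5,7} D(Z)={3,4,5,6,7}: no change => not a revision
Constraint 3 (X + Z = W) on D(X)={5,7} D(Z)={3,4,5,6,7} D(W)={3,4,5,6}: X {5,7}->{}; Z {3,4,5,6,7}->{}; W {3,4,5,6}->{} => REVISION
Total revisions = 2

Answer: 2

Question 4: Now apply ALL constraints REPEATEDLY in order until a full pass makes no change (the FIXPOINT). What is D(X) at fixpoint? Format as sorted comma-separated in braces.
pass 0 (initial): D(X)={3,5,7}
pass 1: W {3,4,5,6,7}->{}; X {3,5,7}->{}; Z {3,4,5,6,7}->{}
pass 2: no change
Fixpoint after 2 passes: D(X) = {}

Answer: {}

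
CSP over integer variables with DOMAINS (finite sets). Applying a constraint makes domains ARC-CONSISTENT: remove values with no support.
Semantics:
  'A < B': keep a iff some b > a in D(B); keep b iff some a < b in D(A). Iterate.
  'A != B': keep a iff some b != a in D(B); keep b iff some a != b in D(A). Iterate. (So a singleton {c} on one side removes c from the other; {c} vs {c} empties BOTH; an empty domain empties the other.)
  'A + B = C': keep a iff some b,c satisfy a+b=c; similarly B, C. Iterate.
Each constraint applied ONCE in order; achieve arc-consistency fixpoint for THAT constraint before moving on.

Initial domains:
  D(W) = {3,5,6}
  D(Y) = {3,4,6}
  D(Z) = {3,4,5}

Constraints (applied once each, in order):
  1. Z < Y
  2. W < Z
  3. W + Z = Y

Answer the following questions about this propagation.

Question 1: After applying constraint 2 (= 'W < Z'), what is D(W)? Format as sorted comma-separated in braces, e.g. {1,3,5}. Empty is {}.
Constraint 1 (Z < Y) on D(Z)={3,4,5} D(Y)={3,4,6}: Y {3,4,6}->{4,6}
Constraint 2 (W < Z) on D(W)={3,5,6} D(Z)={3,4,5}: W {3,5,6}->{3}; Z {3,4,5}->{4,5}
So after constraint 2: D(W) = {3}

Answer: {3}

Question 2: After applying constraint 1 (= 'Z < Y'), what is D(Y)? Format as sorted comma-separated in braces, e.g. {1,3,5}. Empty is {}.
Answer: {4,6}

Derivation:
Constraint 1 (Z < Y) on D(Z)={3,4,5} D(Y)={3,4,6}: Y {3,4,6}->{4,6}
So after constraint 1: D(Y) = {4,6}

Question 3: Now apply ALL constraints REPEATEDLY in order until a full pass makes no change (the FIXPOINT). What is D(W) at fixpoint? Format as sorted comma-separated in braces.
Answer: {}

Derivation:
pass 0 (initial): D(W)={3,5,6}
pass 1: W {3,5,6}->{}; Y {3,4,6}->{}; Z {3,4,5}->{}
pass 2: no change
Fixpoint after 2 passes: D(W) = {}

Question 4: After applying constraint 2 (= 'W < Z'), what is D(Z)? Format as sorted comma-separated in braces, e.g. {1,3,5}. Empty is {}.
Answer: {4,5}

Derivation:
Constraint 1 (Z < Y) on D(Z)={3,4,5} D(Y)={3,4,6}: Y {3,4,6}->{4,6}
Constraint 2 (W < Z) on D(W)={3,5,6} D(Z)={3,4,5}: W {3,5,6}->{3}; Z {3,4,5}->{4,5}
So after constraint 2: D(Z) = {4,5}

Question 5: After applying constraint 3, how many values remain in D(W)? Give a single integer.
Constraint 1 (Z < Y) on D(Z)={3,4,5} D(Y)={3,4,6}: Y {3,4,6}->{4,6}
Constraint 2 (W < Z) on D(W)={3,5,6} D(Z)={3,4,5}: W {3,5,6}->{3}; Z {3,4,5}->{4,5}
Constraint 3 (W + Z = Y) on D(W)={3} D(Z)={4,5} D(Y)={4,6}: W {3}->{}; Z {4,5}->{}; Y {4,6}->{}
So after constraint 3: D(W)={}, size = 0

Answer: 0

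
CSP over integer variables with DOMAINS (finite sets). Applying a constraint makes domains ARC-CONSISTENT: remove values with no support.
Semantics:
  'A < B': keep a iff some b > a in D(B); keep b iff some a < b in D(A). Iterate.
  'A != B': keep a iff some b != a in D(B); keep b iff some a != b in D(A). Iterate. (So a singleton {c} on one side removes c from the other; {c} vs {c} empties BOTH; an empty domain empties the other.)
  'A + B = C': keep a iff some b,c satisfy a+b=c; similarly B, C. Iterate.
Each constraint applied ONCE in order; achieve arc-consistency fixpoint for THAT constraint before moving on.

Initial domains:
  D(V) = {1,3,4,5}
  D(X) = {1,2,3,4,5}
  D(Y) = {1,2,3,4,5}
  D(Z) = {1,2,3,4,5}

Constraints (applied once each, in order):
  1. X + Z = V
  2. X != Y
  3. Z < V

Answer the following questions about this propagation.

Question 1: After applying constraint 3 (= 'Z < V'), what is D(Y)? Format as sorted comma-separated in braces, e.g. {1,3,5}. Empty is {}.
Answer: {1,2,3,4,5}

Derivation:
Constraint 1 (X + Z = V) on D(X)={1,2,3,4,5} D(Z)={1,2,3,4,5} D(V)={1,3,4,5}: X {1,2,3,4,5}->{1,2,3,4}; Z {1,2,3,4,5}->{1,2,3,4}; V {1,3,4,5}->{3,4,5}
Constraint 2 (X != Y) on D(X)={1,2,3,4} D(Y)={1,2,3,4,5}: no change
Constraint 3 (Z < V) on D(Z)={1,2,3,4} D(V)={3,4,5}: no change
So after constraint 3: D(Y) = {1,2,3,4,5}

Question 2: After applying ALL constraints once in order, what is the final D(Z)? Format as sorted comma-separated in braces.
Answer: {1,2,3,4}

Derivation:
Constraint 1 (X + Z = V) on D(X)={1,2,3,4,5} D(Z)={1,2,3,4,5} D(V)={1,3,4,5}: X {1,2,3,4,5}->{1,2,3,4}; Z {1,2,3,4,5}->{1,2,3,4}; V {1,3,4,5}->{3,4,5}
Constraint 2 (X != Y) on D(X)={1,2,3,4} D(Y)={1,2,3,4,5}: no change
Constraint 3 (Z < V) on D(Z)={1,2,3,4} D(V)={3,4,5}: no change
So after all 3 constraints: D(Z) = {1,2,3,4}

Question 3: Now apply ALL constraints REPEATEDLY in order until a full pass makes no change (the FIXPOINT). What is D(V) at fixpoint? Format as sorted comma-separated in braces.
Answer: {3,4,5}

Derivation:
pass 0 (initial): D(V)={1,3,4,5}
pass 1: V {1,3,4,5}->{3,4,5}; X {1,2,3,4,5}->{1,2,3,4}; Z {1,2,3,4,5}->{1,2,3,4}
pass 2: no change
Fixpoint after 2 passes: D(V) = {3,4,5}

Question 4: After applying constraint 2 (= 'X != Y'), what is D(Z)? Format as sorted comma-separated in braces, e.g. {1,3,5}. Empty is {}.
Answer: {1,2,3,4}

Derivation:
Constraint 1 (X + Z = V) on D(X)={1,2,3,4,5} D(Z)={1,2,3,4,5} D(V)={1,3,4,5}: X {1,2,3,4,5}->{1,2,3,4}; Z {1,2,3,4,5}->{1,2,3,4}; V {1,3,4,5}->{3,4,5}
Constraint 2 (X != Y) on D(X)={1,2,3,4} D(Y)={1,2,3,4,5}: no change
So after constraint 2: D(Z) = {1,2,3,4}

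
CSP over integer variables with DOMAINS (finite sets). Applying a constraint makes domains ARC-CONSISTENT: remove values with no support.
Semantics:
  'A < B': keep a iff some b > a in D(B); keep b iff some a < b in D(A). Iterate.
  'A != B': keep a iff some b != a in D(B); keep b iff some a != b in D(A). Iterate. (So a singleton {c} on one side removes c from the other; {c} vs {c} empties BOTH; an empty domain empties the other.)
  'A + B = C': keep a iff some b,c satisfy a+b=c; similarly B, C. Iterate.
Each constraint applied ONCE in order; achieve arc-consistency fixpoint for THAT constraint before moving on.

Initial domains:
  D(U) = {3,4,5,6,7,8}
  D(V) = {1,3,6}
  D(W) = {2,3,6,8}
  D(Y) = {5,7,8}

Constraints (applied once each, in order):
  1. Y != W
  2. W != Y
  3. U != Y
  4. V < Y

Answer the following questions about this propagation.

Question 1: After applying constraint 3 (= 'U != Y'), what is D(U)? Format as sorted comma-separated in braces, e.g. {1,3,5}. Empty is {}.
Answer: {3,4,5,6,7,8}

Derivation:
Constraint 1 (Y != W) on D(Y)={5,7,8} D(W)={2,3,6,8}: no change
Constraint 2 (W != Y) on D(W)={2,3,6,8} D(Y)={5,7,8}: no change
Constraint 3 (U != Y) on D(U)={3,4,5,6,7,8} D(Y)={5,7,8}: no change
So after constraint 3: D(U) = {3,4,5,6,7,8}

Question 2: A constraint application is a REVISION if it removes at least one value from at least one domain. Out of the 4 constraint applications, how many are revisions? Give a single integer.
Answer: 0

Derivation:
Constraint 1 (Y != W) on D(Y)={5,7,8} D(W)={2,3,6,8}: no change => not a revision
Constraint 2 (W != Y) on D(W)={2,3,6,8} D(Y)={5,7,8}: no change => not a revision
Constraint 3 (U != Y) on D(U)={3,4,5,6,7,8} D(Y)={5,7,8}: no change => not a revision
Constraint 4 (V < Y) on D(V)={1,3,6} D(Y)={5,7,8}: no change => not a revision
Total revisions = 0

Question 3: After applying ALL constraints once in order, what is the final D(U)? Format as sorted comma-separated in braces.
Constraint 1 (Y != W) on D(Y)={5,7,8} D(W)={2,3,6,8}: no change
Constraint 2 (W != Y) on D(W)={2,3,6,8} D(Y)={5,7,8}: no change
Constraint 3 (U != Y) on D(U)={3,4,5,6,7,8} D(Y)={5,7,8}: no change
Constraint 4 (V < Y) on D(V)={1,3,6} D(Y)={5,7,8}: no change
So after all 4 constraints: D(U) = {3,4,5,6,7,8}

Answer: {3,4,5,6,7,8}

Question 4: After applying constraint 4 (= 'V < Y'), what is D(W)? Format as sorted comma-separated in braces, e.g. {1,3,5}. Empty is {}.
Answer: {2,3,6,8}

Derivation:
Constraint 1 (Y != W) on D(Y)={5,7,8} D(W)={2,3,6,8}: no change
Constraint 2 (W != Y) on D(W)={2,3,6,8} D(Y)={5,7,8}: no change
Constraint 3 (U != Y) on D(U)={3,4,5,6,7,8} D(Y)={5,7,8}: no change
Constraint 4 (V < Y) on D(V)={1,3,6} D(Y)={5,7,8}: no change
So after constraint 4: D(W) = {2,3,6,8}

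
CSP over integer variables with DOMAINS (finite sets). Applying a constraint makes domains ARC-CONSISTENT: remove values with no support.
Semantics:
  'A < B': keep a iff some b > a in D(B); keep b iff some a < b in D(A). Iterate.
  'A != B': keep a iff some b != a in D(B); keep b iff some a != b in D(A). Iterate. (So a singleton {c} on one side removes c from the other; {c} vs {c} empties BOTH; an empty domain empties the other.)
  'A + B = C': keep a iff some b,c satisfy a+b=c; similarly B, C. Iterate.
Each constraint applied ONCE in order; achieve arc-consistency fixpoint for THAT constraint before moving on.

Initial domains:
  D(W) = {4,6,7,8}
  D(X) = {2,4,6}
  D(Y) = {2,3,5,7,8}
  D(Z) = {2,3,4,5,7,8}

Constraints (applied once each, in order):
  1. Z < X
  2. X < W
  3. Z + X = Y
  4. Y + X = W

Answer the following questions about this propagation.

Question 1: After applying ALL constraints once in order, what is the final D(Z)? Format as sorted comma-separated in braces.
Constraint 1 (Z < X) on D(Z)={2,3,4,5,7,8} D(X)={2,4,6}: Z {2,3,4,5,7,8}->{2,3,4,5}; X {2,4,6}->{4,6}
Constraint 2 (X < W) on D(X)={4,6} D(W)={4,6,7,8}: W {4,6,7,8}->{6,7,8}
Constraint 3 (Z + X = Y) on D(Z)={2,3,4,5} D(X)={4,6} D(Y)={2,3,5,7,8}: Z {2,3,4,5}->{2,3,4}; Y {2,3,5,7,8}->{7,8}
Constraint 4 (Y + X = W) on D(Y)={7,8} D(X)={4,6} D(W)={6,7,8}: Y {7,8}->{}; X {4,6}->{}; W {6,7,8}->{}
So after all 4 constraints: D(Z) = {2,3,4}

Answer: {2,3,4}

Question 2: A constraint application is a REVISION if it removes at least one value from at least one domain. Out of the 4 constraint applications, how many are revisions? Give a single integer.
Constraint 1 (Z < X) on D(Z)={2,3,4,5,7,8} D(X)={2,4,6}: Z {2,3,4,5,7,8}->{2,3,4,5}; X {2,4,6}->{4,6} => REVISION
Constraint 2 (X < W) on D(X)={4,6} D(W)={4,6,7,8}: W {4,6,7,8}->{6,7,8} => REVISION
Constraint 3 (Z + X = Y) on D(Z)={2,3,4,5} D(X)={4,6} D(Y)={2,3,5,7,8}: Z {2,3,4,5}->{2,3,4}; Y {2,3,5,7,8}->{7,8} => REVISION
Constraint 4 (Y + X = W) on D(Y)={7,8} D(X)={4,6} D(W)={6,7,8}: Y {7,8}->{}; X {4,6}->{}; W {6,7,8}->{} => REVISION
Total revisions = 4

Answer: 4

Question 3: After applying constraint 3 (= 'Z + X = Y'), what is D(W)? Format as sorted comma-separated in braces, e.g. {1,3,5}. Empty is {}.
Constraint 1 (Z < X) on D(Z)={2,3,4,5,7,8} D(X)={2,4,6}: Z {2,3,4,5,7,8}->{2,3,4,5}; X {2,4,6}->{4,6}
Constraint 2 (X < W) on D(X)={4,6} D(W)={4,6,7,8}: W {4,6,7,8}->{6,7,8}
Constraint 3 (Z + X = Y) on D(Z)={2,3,4,5} D(X)={4,6} D(Y)={2,3,5,7,8}: Z {2,3,4,5}->{2,3,4}; Y {2,3,5,7,8}->{7,8}
So after constraint 3: D(W) = {6,7,8}

Answer: {6,7,8}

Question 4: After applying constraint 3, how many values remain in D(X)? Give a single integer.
Constraint 1 (Z < X) on D(Z)={2,3,4,5,7,8} D(X)={2,4,6}: Z {2,3,4,5,7,8}->{2,3,4,5}; X {2,4,6}->{4,6}
Constraint 2 (X < W) on D(X)={4,6} D(W)={4,6,7,8}: W {4,6,7,8}->{6,7,8}
Constraint 3 (Z + X = Y) on D(Z)={2,3,4,5} D(X)={4,6} D(Y)={2,3,5,7,8}: Z {2,3,4,5}->{2,3,4}; Y {2,3,5,7,8}->{7,8}
So after constraint 3: D(X)={4,6}, size = 2

Answer: 2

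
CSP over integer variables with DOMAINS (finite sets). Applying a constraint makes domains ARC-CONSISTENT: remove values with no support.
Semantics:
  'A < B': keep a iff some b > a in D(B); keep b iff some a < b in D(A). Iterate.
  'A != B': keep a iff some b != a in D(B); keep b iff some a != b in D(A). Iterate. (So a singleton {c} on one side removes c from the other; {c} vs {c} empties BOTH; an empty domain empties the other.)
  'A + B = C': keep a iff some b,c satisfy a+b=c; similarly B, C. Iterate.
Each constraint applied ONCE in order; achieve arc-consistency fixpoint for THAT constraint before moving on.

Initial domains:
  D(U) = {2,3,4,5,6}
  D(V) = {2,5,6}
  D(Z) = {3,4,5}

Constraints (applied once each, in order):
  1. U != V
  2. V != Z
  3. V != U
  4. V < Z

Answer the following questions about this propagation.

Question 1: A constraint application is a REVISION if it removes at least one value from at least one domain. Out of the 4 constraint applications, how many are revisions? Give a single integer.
Constraint 1 (U != V) on D(U)={2,3,4,5,6} D(V)={2,5,6}: no change => not a revision
Constraint 2 (V != Z) on D(V)={2,5,6} D(Z)={3,4,5}: no change => not a revision
Constraint 3 (V != U) on D(V)={2,5,6} D(U)={2,3,4,5,6}: no change => not a revision
Constraint 4 (V < Z) on D(V)={2,5,6} D(Z)={3,4,5}: V {2,5,6}->{2} => REVISION
Total revisions = 1

Answer: 1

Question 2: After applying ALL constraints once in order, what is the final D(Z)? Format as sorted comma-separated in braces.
Answer: {3,4,5}

Derivation:
Constraint 1 (U != V) on D(U)={2,3,4,5,6} D(V)={2,5,6}: no change
Constraint 2 (V != Z) on D(V)={2,5,6} D(Z)={3,4,5}: no change
Constraint 3 (V != U) on D(V)={2,5,6} D(U)={2,3,4,5,6}: no change
Constraint 4 (V < Z) on D(V)={2,5,6} D(Z)={3,4,5}: V {2,5,6}->{2}
So after all 4 constraints: D(Z) = {3,4,5}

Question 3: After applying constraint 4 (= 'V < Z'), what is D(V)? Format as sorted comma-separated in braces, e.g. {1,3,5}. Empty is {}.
Answer: {2}

Derivation:
Constraint 1 (U != V) on D(U)={2,3,4,5,6} D(V)={2,5,6}: no change
Constraint 2 (V != Z) on D(V)={2,5,6} D(Z)={3,4,5}: no change
Constraint 3 (V != U) on D(V)={2,5,6} D(U)={2,3,4,5,6}: no change
Constraint 4 (V < Z) on D(V)={2,5,6} D(Z)={3,4,5}: V {2,5,6}->{2}
So after constraint 4: D(V) = {2}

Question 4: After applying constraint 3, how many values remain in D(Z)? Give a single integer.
Answer: 3

Derivation:
Constraint 1 (U != V) on D(U)={2,3,4,5,6} D(V)={2,5,6}: no change
Constraint 2 (V != Z) on D(V)={2,5,6} D(Z)={3,4,5}: no change
Constraint 3 (V != U) on D(V)={2,5,6} D(U)={2,3,4,5,6}: no change
So after constraint 3: D(Z)={3,4,5}, size = 3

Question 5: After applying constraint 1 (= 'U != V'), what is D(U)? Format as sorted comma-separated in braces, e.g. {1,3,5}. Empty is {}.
Constraint 1 (U != V) on D(U)={2,3,4,5,6} D(V)={2,5,6}: no change
So after constraint 1: D(U) = {2,3,4,5,6}

Answer: {2,3,4,5,6}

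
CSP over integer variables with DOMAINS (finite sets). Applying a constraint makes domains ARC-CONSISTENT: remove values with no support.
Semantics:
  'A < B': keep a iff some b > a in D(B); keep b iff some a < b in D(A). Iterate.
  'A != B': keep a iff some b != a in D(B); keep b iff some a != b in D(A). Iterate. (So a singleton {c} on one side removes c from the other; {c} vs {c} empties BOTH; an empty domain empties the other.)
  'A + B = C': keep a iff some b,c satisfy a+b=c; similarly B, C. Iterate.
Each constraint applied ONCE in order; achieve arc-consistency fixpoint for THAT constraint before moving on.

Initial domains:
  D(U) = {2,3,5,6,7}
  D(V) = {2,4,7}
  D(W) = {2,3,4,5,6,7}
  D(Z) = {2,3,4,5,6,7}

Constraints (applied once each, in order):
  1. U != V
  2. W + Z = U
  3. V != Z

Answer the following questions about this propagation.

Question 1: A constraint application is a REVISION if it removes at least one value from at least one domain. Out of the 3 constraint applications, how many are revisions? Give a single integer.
Constraint 1 (U != V) on D(U)={2,3,5,6,7} D(V)={2,4,7}: no change => not a revision
Constraint 2 (W + Z = U) on D(W)={2,3,4,5,6,7} D(Z)={2,3,4,5,6,7} D(U)={2,3,5,6,7}: W {2,3,4,5,6,7}->{2,3,4,5}; Z {2,3,4,5,6,7}->{2,3,4,5}; U {2,3,5,6,7}->{5,6,7} => REVISION
Constraint 3 (V != Z) on D(V)={2,4,7} D(Z)={2,3,4,5}: no change => not a revision
Total revisions = 1

Answer: 1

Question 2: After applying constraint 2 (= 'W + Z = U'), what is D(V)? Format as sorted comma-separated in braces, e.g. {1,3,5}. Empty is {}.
Constraint 1 (U != V) on D(U)={2,3,5,6,7} D(V)={2,4,7}: no change
Constraint 2 (W + Z = U) on D(W)={2,3,4,5,6,7} D(Z)={2,3,4,5,6,7} D(U)={2,3,5,6,7}: W {2,3,4,5,6,7}->{2,3,4,5}; Z {2,3,4,5,6,7}->{2,3,4,5}; U {2,3,5,6,7}->{5,6,7}
So after constraint 2: D(V) = {2,4,7}

Answer: {2,4,7}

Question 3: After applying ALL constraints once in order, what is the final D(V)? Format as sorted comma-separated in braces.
Constraint 1 (U != V) on D(U)={2,3,5,6,7} D(V)={2,4,7}: no change
Constraint 2 (W + Z = U) on D(W)={2,3,4,5,6,7} D(Z)={2,3,4,5,6,7} D(U)={2,3,5,6,7}: W {2,3,4,5,6,7}->{2,3,4,5}; Z {2,3,4,5,6,7}->{2,3,4,5}; U {2,3,5,6,7}->{5,6,7}
Constraint 3 (V != Z) on D(V)={2,4,7} D(Z)={2,3,4,5}: no change
So after all 3 constraints: D(V) = {2,4,7}

Answer: {2,4,7}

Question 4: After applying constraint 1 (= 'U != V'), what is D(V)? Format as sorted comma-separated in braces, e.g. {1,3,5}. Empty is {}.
Constraint 1 (U != V) on D(U)={2,3,5,6,7} D(V)={2,4,7}: no change
So after constraint 1: D(V) = {2,4,7}

Answer: {2,4,7}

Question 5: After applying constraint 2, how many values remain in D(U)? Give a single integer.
Answer: 3

Derivation:
Constraint 1 (U != V) on D(U)={2,3,5,6,7} D(V)={2,4,7}: no change
Constraint 2 (W + Z = U) on D(W)={2,3,4,5,6,7} D(Z)={2,3,4,5,6,7} D(U)={2,3,5,6,7}: W {2,3,4,5,6,7}->{2,3,4,5}; Z {2,3,4,5,6,7}->{2,3,4,5}; U {2,3,5,6,7}->{5,6,7}
So after constraint 2: D(U)={5,6,7}, size = 3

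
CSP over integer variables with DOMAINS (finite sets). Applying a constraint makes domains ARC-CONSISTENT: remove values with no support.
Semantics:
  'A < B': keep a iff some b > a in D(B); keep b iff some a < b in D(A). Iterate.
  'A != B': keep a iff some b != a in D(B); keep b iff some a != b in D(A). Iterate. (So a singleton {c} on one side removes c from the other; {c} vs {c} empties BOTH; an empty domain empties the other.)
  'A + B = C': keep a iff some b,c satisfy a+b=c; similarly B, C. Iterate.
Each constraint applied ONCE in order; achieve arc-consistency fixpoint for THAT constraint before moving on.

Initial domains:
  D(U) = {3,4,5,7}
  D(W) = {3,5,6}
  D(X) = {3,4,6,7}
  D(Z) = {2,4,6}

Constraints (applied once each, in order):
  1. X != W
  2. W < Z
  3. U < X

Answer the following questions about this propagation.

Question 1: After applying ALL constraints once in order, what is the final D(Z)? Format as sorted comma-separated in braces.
Answer: {4,6}

Derivation:
Constraint 1 (X != W) on D(X)={3,4,6,7} D(W)={3,5,6}: no change
Constraint 2 (W < Z) on D(W)={3,5,6} D(Z)={2,4,6}: W {3,5,6}->{3,5}; Z {2,4,6}->{4,6}
Constraint 3 (U < X) on D(U)={3,4,5,7} D(X)={3,4,6,7}: U {3,4,5,7}->{3,4,5}; X {3,4,6,7}->{4,6,7}
So after all 3 constraints: D(Z) = {4,6}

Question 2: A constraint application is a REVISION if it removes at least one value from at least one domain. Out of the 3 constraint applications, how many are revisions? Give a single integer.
Constraint 1 (X != W) on D(X)={3,4,6,7} D(W)={3,5,6}: no change => not a revision
Constraint 2 (W < Z) on D(W)={3,5,6} D(Z)={2,4,6}: W {3,5,6}->{3,5}; Z {2,4,6}->{4,6} => REVISION
Constraint 3 (U < X) on D(U)={3,4,5,7} D(X)={3,4,6,7}: U {3,4,5,7}->{3,4,5}; X {3,4,6,7}->{4,6,7} => REVISION
Total revisions = 2

Answer: 2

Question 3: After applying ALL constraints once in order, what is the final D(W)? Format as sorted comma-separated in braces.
Answer: {3,5}

Derivation:
Constraint 1 (X != W) on D(X)={3,4,6,7} D(W)={3,5,6}: no change
Constraint 2 (W < Z) on D(W)={3,5,6} D(Z)={2,4,6}: W {3,5,6}->{3,5}; Z {2,4,6}->{4,6}
Constraint 3 (U < X) on D(U)={3,4,5,7} D(X)={3,4,6,7}: U {3,4,5,7}->{3,4,5}; X {3,4,6,7}->{4,6,7}
So after all 3 constraints: D(W) = {3,5}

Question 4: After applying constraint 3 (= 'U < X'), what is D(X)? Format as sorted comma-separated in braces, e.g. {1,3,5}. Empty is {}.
Answer: {4,6,7}

Derivation:
Constraint 1 (X != W) on D(X)={3,4,6,7} D(W)={3,5,6}: no change
Constraint 2 (W < Z) on D(W)={3,5,6} D(Z)={2,4,6}: W {3,5,6}->{3,5}; Z {2,4,6}->{4,6}
Constraint 3 (U < X) on D(U)={3,4,5,7} D(X)={3,4,6,7}: U {3,4,5,7}->{3,4,5}; X {3,4,6,7}->{4,6,7}
So after constraint 3: D(X) = {4,6,7}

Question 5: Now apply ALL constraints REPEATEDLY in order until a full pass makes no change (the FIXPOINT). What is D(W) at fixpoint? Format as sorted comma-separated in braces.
Answer: {3,5}

Derivation:
pass 0 (initial): D(W)={3,5,6}
pass 1: U {3,4,5,7}->{3,4,5}; W {3,5,6}->{3,5}; X {3,4,6,7}->{4,6,7}; Z {2,4,6}->{4,6}
pass 2: no change
Fixpoint after 2 passes: D(W) = {3,5}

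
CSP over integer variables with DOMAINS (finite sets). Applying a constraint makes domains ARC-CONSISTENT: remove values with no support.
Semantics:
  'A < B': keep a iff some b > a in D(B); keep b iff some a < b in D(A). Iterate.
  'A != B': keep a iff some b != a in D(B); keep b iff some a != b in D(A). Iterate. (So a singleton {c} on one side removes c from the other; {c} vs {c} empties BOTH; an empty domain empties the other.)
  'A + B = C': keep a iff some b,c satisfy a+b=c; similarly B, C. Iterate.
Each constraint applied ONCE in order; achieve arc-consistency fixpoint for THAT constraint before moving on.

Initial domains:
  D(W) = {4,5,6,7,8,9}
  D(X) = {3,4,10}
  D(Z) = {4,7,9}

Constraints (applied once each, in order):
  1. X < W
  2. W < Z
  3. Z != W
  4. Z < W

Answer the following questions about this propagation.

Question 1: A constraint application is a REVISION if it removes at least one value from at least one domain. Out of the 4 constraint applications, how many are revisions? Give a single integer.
Constraint 1 (X < W) on D(X)={3,4,10} D(W)={4,5,6,7,8,9}: X {3,4,10}->{3,4} => REVISION
Constraint 2 (W < Z) on D(W)={4,5,6,7,8,9} D(Z)={4,7,9}: W {4,5,6,7,8,9}->{4,5,6,7,8}; Z {4,7,9}->{7,9} => REVISION
Constraint 3 (Z != W) on D(Z)={7,9} D(W)={4,5,6,7,8}: no change => not a revision
Constraint 4 (Z < W) on D(Z)={7,9} D(W)={4,5,6,7,8}: Z {7,9}->{7}; W {4,5,6,7,8}->{8} => REVISION
Total revisions = 3

Answer: 3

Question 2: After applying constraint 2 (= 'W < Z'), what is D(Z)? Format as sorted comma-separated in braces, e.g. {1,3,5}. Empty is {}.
Answer: {7,9}

Derivation:
Constraint 1 (X < W) on D(X)={3,4,10} D(W)={4,5,6,7,8,9}: X {3,4,10}->{3,4}
Constraint 2 (W < Z) on D(W)={4,5,6,7,8,9} D(Z)={4,7,9}: W {4,5,6,7,8,9}->{4,5,6,7,8}; Z {4,7,9}->{7,9}
So after constraint 2: D(Z) = {7,9}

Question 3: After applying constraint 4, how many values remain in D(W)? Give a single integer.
Constraint 1 (X < W) on D(X)={3,4,10} D(W)={4,5,6,7,8,9}: X {3,4,10}->{3,4}
Constraint 2 (W < Z) on D(W)={4,5,6,7,8,9} D(Z)={4,7,9}: W {4,5,6,7,8,9}->{4,5,6,7,8}; Z {4,7,9}->{7,9}
Constraint 3 (Z != W) on D(Z)={7,9} D(W)={4,5,6,7,8}: no change
Constraint 4 (Z < W) on D(Z)={7,9} D(W)={4,5,6,7,8}: Z {7,9}->{7}; W {4,5,6,7,8}->{8}
So after constraint 4: D(W)={8}, size = 1

Answer: 1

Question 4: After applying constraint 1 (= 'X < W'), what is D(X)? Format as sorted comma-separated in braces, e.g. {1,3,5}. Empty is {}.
Answer: {3,4}

Derivation:
Constraint 1 (X < W) on D(X)={3,4,10} D(W)={4,5,6,7,8,9}: X {3,4,10}->{3,4}
So after constraint 1: D(X) = {3,4}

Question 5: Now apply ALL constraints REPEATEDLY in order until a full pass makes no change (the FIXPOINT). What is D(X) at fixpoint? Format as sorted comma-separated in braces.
Answer: {}

Derivation:
pass 0 (initial): D(X)={3,4,10}
pass 1: W {4,5,6,7,8,9}->{8}; X {3,4,10}->{3,4}; Z {4,7,9}->{7}
pass 2: W {8}->{}; Z {7}->{}
pass 3: X {3,4}->{}
pass 4: no change
Fixpoint after 4 passes: D(X) = {}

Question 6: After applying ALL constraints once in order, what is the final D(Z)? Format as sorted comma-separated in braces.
Answer: {7}

Derivation:
Constraint 1 (X < W) on D(X)={3,4,10} D(W)={4,5,6,7,8,9}: X {3,4,10}->{3,4}
Constraint 2 (W < Z) on D(W)={4,5,6,7,8,9} D(Z)={4,7,9}: W {4,5,6,7,8,9}->{4,5,6,7,8}; Z {4,7,9}->{7,9}
Constraint 3 (Z != W) on D(Z)={7,9} D(W)={4,5,6,7,8}: no change
Constraint 4 (Z < W) on D(Z)={7,9} D(W)={4,5,6,7,8}: Z {7,9}->{7}; W {4,5,6,7,8}->{8}
So after all 4 constraints: D(Z) = {7}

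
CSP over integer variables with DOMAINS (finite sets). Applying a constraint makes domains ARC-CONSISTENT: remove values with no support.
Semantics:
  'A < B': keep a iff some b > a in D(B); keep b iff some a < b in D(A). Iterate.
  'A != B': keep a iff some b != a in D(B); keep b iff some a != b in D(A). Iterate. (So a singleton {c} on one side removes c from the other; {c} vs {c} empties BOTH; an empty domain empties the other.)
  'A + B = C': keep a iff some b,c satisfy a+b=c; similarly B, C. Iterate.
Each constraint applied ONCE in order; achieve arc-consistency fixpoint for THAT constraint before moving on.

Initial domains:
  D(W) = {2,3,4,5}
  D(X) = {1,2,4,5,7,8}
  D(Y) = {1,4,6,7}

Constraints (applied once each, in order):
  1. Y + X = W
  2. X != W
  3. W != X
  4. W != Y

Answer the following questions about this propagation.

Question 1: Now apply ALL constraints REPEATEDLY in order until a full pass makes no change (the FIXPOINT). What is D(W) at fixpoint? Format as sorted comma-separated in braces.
Answer: {2,3,5}

Derivation:
pass 0 (initial): D(W)={2,3,4,5}
pass 1: W {2,3,4,5}->{2,3,5}; X {1,2,4,5,7,8}->{1,2,4}; Y {1,4,6,7}->{1,4}
pass 2: no change
Fixpoint after 2 passes: D(W) = {2,3,5}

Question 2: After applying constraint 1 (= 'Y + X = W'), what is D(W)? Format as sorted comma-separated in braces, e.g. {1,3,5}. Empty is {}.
Constraint 1 (Y + X = W) on D(Y)={1,4,6,7} D(X)={1,2,4,5,7,8} D(W)={2,3,4,5}: Y {1,4,6,7}->{1,4}; X {1,2,4,5,7,8}->{1,2,4}; W {2,3,4,5}->{2,3,5}
So after constraint 1: D(W) = {2,3,5}

Answer: {2,3,5}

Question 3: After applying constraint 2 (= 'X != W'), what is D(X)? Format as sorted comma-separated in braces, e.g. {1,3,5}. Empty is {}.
Constraint 1 (Y + X = W) on D(Y)={1,4,6,7} D(X)={1,2,4,5,7,8} D(W)={2,3,4,5}: Y {1,4,6,7}->{1,4}; X {1,2,4,5,7,8}->{1,2,4}; W {2,3,4,5}->{2,3,5}
Constraint 2 (X != W) on D(X)={1,2,4} D(W)={2,3,5}: no change
So after constraint 2: D(X) = {1,2,4}

Answer: {1,2,4}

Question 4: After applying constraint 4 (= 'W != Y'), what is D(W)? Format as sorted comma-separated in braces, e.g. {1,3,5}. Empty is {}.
Answer: {2,3,5}

Derivation:
Constraint 1 (Y + X = W) on D(Y)={1,4,6,7} D(X)={1,2,4,5,7,8} D(W)={2,3,4,5}: Y {1,4,6,7}->{1,4}; X {1,2,4,5,7,8}->{1,2,4}; W {2,3,4,5}->{2,3,5}
Constraint 2 (X != W) on D(X)={1,2,4} D(W)={2,3,5}: no change
Constraint 3 (W != X) on D(W)={2,3,5} D(X)={1,2,4}: no change
Constraint 4 (W != Y) on D(W)={2,3,5} D(Y)={1,4}: no change
So after constraint 4: D(W) = {2,3,5}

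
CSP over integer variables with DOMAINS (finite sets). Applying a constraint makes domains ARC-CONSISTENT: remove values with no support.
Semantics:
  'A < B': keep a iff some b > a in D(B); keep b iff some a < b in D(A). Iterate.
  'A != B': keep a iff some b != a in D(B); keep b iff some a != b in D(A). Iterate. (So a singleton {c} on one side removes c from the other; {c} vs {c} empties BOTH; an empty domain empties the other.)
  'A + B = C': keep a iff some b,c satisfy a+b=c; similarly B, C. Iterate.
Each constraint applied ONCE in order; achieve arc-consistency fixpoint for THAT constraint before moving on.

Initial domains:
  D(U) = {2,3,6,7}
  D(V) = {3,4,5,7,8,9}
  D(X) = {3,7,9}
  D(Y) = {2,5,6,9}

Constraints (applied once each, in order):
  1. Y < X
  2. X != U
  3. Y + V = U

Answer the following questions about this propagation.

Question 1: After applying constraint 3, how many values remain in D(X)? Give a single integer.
Constraint 1 (Y < X) on D(Y)={2,5,6,9} D(X)={3,7,9}: Y {2,5,6,9}->{2,5,6}
Constraint 2 (X != U) on D(X)={3,7,9} D(U)={2,3,6,7}: no change
Constraint 3 (Y + V = U) on D(Y)={2,5,6} D(V)={3,4,5,7,8,9} D(U)={2,3,6,7}: Y {2,5,6}->{2}; V {3,4,5,7,8,9}->{4,5}; U {2,3,6,7}->{6,7}
So after constraint 3: D(X)={3,7,9}, size = 3

Answer: 3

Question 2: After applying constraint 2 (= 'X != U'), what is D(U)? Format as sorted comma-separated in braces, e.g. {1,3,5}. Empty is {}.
Answer: {2,3,6,7}

Derivation:
Constraint 1 (Y < X) on D(Y)={2,5,6,9} D(X)={3,7,9}: Y {2,5,6,9}->{2,5,6}
Constraint 2 (X != U) on D(X)={3,7,9} D(U)={2,3,6,7}: no change
So after constraint 2: D(U) = {2,3,6,7}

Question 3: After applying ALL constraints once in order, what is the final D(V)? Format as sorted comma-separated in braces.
Answer: {4,5}

Derivation:
Constraint 1 (Y < X) on D(Y)={2,5,6,9} D(X)={3,7,9}: Y {2,5,6,9}->{2,5,6}
Constraint 2 (X != U) on D(X)={3,7,9} D(U)={2,3,6,7}: no change
Constraint 3 (Y + V = U) on D(Y)={2,5,6} D(V)={3,4,5,7,8,9} D(U)={2,3,6,7}: Y {2,5,6}->{2}; V {3,4,5,7,8,9}->{4,5}; U {2,3,6,7}->{6,7}
So after all 3 constraints: D(V) = {4,5}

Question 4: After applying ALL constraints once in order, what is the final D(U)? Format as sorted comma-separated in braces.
Answer: {6,7}

Derivation:
Constraint 1 (Y < X) on D(Y)={2,5,6,9} D(X)={3,7,9}: Y {2,5,6,9}->{2,5,6}
Constraint 2 (X != U) on D(X)={3,7,9} D(U)={2,3,6,7}: no change
Constraint 3 (Y + V = U) on D(Y)={2,5,6} D(V)={3,4,5,7,8,9} D(U)={2,3,6,7}: Y {2,5,6}->{2}; V {3,4,5,7,8,9}->{4,5}; U {2,3,6,7}->{6,7}
So after all 3 constraints: D(U) = {6,7}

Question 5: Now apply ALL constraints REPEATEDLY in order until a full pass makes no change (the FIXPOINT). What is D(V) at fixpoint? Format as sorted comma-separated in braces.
pass 0 (initial): D(V)={3,4,5,7,8,9}
pass 1: U {2,3,6,7}->{6,7}; V {3,4,5,7,8,9}->{4,5}; Y {2,5,6,9}->{2}
pass 2: no change
Fixpoint after 2 passes: D(V) = {4,5}

Answer: {4,5}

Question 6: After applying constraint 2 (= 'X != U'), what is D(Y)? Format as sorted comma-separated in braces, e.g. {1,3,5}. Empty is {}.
Constraint 1 (Y < X) on D(Y)={2,5,6,9} D(X)={3,7,9}: Y {2,5,6,9}->{2,5,6}
Constraint 2 (X != U) on D(X)={3,7,9} D(U)={2,3,6,7}: no change
So after constraint 2: D(Y) = {2,5,6}

Answer: {2,5,6}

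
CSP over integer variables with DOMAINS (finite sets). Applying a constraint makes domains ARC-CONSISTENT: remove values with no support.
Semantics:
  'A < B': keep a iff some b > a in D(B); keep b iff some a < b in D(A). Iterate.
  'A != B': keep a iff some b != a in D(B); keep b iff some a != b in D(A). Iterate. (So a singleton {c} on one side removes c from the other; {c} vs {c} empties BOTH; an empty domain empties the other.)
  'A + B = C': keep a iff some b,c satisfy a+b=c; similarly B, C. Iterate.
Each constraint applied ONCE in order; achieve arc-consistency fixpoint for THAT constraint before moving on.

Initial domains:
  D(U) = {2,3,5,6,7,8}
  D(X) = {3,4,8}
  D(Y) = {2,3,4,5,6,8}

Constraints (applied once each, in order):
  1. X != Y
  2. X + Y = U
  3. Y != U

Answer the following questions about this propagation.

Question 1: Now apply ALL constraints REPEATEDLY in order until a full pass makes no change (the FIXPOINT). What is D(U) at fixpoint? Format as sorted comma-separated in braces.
Answer: {5,6,7,8}

Derivation:
pass 0 (initial): D(U)={2,3,5,6,7,8}
pass 1: U {2,3,5,6,7,8}->{5,6,7,8}; X {3,4,8}->{3,4}; Y {2,3,4,5,6,8}->{2,3,4,5}
pass 2: no change
Fixpoint after 2 passes: D(U) = {5,6,7,8}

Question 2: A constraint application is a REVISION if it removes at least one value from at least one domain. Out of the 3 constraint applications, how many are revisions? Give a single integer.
Constraint 1 (X != Y) on D(X)={3,4,8} D(Y)={2,3,4,5,6,8}: no change => not a revision
Constraint 2 (X + Y = U) on D(X)={3,4,8} D(Y)={2,3,4,5,6,8} D(U)={2,3,5,6,7,8}: X {3,4,8}->{3,4}; Y {2,3,4,5,6,8}->{2,3,4,5}; U {2,3,5,6,7,8}->{5,6,7,8} => REVISION
Constraint 3 (Y != U) on D(Y)={2,3,4,5} D(U)={5,6,7,8}: no change => not a revision
Total revisions = 1

Answer: 1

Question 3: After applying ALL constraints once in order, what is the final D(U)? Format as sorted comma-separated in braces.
Constraint 1 (X != Y) on D(X)={3,4,8} D(Y)={2,3,4,5,6,8}: no change
Constraint 2 (X + Y = U) on D(X)={3,4,8} D(Y)={2,3,4,5,6,8} D(U)={2,3,5,6,7,8}: X {3,4,8}->{3,4}; Y {2,3,4,5,6,8}->{2,3,4,5}; U {2,3,5,6,7,8}->{5,6,7,8}
Constraint 3 (Y != U) on D(Y)={2,3,4,5} D(U)={5,6,7,8}: no change
So after all 3 constraints: D(U) = {5,6,7,8}

Answer: {5,6,7,8}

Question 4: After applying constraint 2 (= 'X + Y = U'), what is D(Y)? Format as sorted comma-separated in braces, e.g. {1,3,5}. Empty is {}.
Answer: {2,3,4,5}

Derivation:
Constraint 1 (X != Y) on D(X)={3,4,8} D(Y)={2,3,4,5,6,8}: no change
Constraint 2 (X + Y = U) on D(X)={3,4,8} D(Y)={2,3,4,5,6,8} D(U)={2,3,5,6,7,8}: X {3,4,8}->{3,4}; Y {2,3,4,5,6,8}->{2,3,4,5}; U {2,3,5,6,7,8}->{5,6,7,8}
So after constraint 2: D(Y) = {2,3,4,5}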